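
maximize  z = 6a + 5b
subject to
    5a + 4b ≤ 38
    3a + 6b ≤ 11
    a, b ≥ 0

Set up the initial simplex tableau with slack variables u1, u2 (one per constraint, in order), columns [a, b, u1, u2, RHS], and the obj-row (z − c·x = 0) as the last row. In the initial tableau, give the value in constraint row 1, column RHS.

38

The RHS of constraint 1 is b_1 = 38.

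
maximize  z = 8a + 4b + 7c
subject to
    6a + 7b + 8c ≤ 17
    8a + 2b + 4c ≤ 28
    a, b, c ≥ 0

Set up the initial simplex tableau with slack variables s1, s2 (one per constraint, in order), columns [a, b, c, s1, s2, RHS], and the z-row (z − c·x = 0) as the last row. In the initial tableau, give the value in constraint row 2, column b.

2

Constraint 2 has coefficient 2 on b.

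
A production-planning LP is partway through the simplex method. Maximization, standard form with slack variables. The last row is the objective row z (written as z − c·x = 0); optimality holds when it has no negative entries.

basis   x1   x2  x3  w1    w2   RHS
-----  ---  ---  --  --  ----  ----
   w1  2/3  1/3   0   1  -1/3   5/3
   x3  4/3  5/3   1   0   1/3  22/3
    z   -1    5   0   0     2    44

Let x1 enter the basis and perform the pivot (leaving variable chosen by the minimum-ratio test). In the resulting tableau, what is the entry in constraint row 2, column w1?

-2

Ratio test on column x1 — row 1: (5/3)/(2/3) = 5/2; row 2: (22/3)/(4/3) = 11/2. Minimum is 5/2 at row 1 (w1 leaves); pivot element 2/3.
Divide row 1 by 2/3; eliminate column x1 from the other rows.
Row 2 update in column w1: 0 − (4/3)·(3/2) = -2.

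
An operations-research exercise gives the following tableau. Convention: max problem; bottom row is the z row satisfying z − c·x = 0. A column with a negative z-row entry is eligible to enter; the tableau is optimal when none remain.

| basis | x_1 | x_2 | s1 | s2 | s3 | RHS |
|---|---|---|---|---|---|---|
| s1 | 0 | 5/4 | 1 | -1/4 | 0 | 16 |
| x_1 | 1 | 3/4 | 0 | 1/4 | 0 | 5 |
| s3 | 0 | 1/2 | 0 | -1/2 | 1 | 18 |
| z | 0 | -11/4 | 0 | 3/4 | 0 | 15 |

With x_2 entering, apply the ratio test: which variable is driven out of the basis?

Column x_2 entries and ratios — s1: 16/(5/4) = 64/5; x_1: 5/(3/4) = 20/3; s3: 18/(1/2) = 36.
Smallest ratio is 20/3 in the row of x_1, so x_1 leaves.

x_1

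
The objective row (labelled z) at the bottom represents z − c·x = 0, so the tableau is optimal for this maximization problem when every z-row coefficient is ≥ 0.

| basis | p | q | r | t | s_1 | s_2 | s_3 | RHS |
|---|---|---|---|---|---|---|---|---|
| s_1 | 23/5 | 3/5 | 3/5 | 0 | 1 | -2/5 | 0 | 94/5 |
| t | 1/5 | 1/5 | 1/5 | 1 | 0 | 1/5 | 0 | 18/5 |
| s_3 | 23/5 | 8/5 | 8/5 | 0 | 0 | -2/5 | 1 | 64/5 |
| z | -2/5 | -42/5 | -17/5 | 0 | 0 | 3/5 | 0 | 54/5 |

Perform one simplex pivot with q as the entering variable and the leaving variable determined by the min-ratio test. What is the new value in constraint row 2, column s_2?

1/4

Ratio test on column q — row 1: (94/5)/(3/5) = 94/3; row 2: (18/5)/(1/5) = 18; row 3: (64/5)/(8/5) = 8. Minimum is 8 at row 3 (s_3 leaves); pivot element 8/5.
Divide row 3 by 8/5; eliminate column q from the other rows.
Row 2 update in column s_2: 1/5 − (1/5)·(-1/4) = 1/4.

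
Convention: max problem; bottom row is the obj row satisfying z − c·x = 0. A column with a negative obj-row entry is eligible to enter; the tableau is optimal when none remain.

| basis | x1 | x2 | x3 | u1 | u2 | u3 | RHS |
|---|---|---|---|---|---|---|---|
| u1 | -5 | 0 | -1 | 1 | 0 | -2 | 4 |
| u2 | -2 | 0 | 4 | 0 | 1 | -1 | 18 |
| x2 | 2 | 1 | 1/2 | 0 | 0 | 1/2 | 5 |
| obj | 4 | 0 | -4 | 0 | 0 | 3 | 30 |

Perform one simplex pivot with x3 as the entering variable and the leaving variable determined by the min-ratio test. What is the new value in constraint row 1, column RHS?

Ratio test on column x3 — row 1: entry -1 ≤ 0; row 2: 18/4 = 9/2; row 3: 5/(1/2) = 10. Minimum is 9/2 at row 2 (u2 leaves); pivot element 4.
Divide row 2 by 4; eliminate column x3 from the other rows.
Row 1 update in column RHS: 4 − (-1)·(9/2) = 17/2.

17/2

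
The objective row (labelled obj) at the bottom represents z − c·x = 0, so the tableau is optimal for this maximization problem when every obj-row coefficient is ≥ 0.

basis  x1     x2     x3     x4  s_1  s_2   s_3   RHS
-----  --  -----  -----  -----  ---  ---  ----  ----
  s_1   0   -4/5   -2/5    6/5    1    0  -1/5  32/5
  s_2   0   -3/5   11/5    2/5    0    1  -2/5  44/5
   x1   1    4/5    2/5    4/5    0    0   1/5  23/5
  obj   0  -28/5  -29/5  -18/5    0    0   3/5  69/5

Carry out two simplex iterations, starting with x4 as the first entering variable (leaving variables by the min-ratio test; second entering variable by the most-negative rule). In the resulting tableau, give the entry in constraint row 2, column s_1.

Ratio test on column x4 — row 1: (32/5)/(6/5) = 16/3; row 2: (44/5)/(2/5) = 22; row 3: (23/5)/(4/5) = 23/4. Minimum is 16/3 at row 1 (s_1 leaves); pivot element 6/5.
Divide row 1 by 6/5; eliminate column x4 from the other rows.
Second iteration: most negative obj-row entry is -8 in column x2, so x2 enters.
Ratio test on column x2 — row 1: entry -2/3 ≤ 0; row 2: entry -1/3 ≤ 0; row 3: (1/3)/(4/3) = 1/4. Minimum is 1/4 at row 3 (x1 leaves); pivot element 4/3.
Divide row 3 by 4/3; eliminate column x2 from the other rows.
After both pivots, the entry at constraint row 2, column s_1 is -1/2.

-1/2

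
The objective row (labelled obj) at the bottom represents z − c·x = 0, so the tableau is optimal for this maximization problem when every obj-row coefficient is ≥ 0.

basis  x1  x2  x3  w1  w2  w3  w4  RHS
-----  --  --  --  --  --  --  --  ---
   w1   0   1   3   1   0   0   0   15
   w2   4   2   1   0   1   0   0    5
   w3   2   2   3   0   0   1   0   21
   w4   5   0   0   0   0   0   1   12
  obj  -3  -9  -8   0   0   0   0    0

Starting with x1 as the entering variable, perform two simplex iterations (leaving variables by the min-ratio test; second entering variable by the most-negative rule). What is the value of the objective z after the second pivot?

Ratio test on column x1 — row 1: entry 0 ≤ 0; row 2: 5/4 = 5/4; row 3: 21/2 = 21/2; row 4: 12/5 = 12/5. Minimum is 5/4 at row 2 (w2 leaves); pivot element 4.
Pivot on row 2; the obj-row RHS becomes 0 − (-3)·(5/4) = 15/4.
Next entering variable (most negative obj-row entry -15/2): x2.
Ratio test on column x2 — row 1: 15/1 = 15; row 2: (5/4)/(1/2) = 5/2; row 3: (37/2)/1 = 37/2; row 4: entry -5/2 ≤ 0. Minimum is 5/2 at row 2 (x1 leaves); pivot element 1/2.
After the second pivot the obj-row RHS is 15/4 − (-15/2)·(5/2) = 45/2.

45/2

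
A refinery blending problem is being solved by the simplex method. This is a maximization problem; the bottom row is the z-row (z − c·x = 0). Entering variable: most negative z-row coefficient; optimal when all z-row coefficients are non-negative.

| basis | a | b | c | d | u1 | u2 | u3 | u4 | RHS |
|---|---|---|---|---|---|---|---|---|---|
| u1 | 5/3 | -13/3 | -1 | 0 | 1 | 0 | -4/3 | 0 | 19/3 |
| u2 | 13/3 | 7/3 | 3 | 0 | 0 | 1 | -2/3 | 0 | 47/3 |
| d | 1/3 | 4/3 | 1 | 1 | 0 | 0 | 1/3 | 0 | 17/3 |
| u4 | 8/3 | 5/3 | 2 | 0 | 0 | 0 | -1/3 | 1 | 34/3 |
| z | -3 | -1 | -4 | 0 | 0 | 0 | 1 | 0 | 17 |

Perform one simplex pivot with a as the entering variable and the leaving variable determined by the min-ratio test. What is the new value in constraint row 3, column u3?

Ratio test on column a — row 1: (19/3)/(5/3) = 19/5; row 2: (47/3)/(13/3) = 47/13; row 3: (17/3)/(1/3) = 17; row 4: (34/3)/(8/3) = 17/4. Minimum is 47/13 at row 2 (u2 leaves); pivot element 13/3.
Divide row 2 by 13/3; eliminate column a from the other rows.
Row 3 update in column u3: 1/3 − (1/3)·(-2/13) = 5/13.

5/13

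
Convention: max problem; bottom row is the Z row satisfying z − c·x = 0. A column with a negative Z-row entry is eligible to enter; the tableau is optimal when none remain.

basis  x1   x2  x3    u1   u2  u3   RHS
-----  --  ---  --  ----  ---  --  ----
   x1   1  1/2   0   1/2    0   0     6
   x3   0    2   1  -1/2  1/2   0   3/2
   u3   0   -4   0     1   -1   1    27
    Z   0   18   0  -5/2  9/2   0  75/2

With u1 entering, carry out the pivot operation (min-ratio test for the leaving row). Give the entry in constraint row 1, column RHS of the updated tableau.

12

Ratio test on column u1 — row 1: 6/(1/2) = 12; row 2: entry -1/2 ≤ 0; row 3: 27/1 = 27. Minimum is 12 at row 1 (x1 leaves); pivot element 1/2.
Divide row 1 by 1/2; eliminate column u1 from the other rows.
In the new row 1, the RHS entry is the old entry divided by the pivot: 6/(1/2) = 12.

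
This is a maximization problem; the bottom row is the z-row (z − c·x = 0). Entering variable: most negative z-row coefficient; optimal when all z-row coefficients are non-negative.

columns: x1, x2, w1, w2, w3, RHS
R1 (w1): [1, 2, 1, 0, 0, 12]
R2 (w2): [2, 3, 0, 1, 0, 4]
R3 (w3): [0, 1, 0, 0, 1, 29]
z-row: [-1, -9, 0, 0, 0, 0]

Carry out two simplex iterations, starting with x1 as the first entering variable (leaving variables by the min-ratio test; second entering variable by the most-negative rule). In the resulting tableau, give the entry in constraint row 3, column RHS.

Ratio test on column x1 — row 1: 12/1 = 12; row 2: 4/2 = 2; row 3: entry 0 ≤ 0. Minimum is 2 at row 2 (w2 leaves); pivot element 2.
Divide row 2 by 2; eliminate column x1 from the other rows.
Second iteration: most negative z-row entry is -15/2 in column x2, so x2 enters.
Ratio test on column x2 — row 1: 10/(1/2) = 20; row 2: 2/(3/2) = 4/3; row 3: 29/1 = 29. Minimum is 4/3 at row 2 (x1 leaves); pivot element 3/2.
Divide row 2 by 3/2; eliminate column x2 from the other rows.
After both pivots, the entry at constraint row 3, column RHS is 83/3.

83/3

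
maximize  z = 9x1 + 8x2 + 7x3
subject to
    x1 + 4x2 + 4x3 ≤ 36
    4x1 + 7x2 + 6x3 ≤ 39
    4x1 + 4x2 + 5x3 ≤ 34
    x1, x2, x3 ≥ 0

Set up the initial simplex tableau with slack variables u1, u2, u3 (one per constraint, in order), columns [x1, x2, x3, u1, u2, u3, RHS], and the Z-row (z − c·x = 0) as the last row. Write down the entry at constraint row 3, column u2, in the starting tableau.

Slack u2 belongs to constraint 2; its column is the unit vector e_2, so the entry in row 3 is 0.

0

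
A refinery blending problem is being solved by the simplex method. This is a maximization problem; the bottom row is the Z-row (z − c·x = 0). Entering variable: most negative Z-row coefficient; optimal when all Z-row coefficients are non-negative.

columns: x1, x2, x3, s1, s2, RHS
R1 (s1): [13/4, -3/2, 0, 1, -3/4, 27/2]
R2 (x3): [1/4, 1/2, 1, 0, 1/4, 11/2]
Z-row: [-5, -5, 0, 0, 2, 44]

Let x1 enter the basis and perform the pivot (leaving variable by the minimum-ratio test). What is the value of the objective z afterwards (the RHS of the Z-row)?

842/13

Ratio test on column x1 — row 1: (27/2)/(13/4) = 54/13; row 2: (11/2)/(1/4) = 22. Minimum is 54/13 at row 1 (s1 leaves); pivot element 13/4.
Pivot on row 1; the Z-row RHS becomes 44 − (-5)·(54/13) = 842/13.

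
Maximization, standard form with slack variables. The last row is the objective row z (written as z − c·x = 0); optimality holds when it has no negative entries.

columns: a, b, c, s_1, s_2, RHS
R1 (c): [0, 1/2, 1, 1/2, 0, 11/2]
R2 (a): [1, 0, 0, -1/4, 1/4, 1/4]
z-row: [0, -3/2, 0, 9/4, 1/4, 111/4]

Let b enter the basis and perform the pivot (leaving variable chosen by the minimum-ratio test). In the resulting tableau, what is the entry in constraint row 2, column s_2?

Ratio test on column b — row 1: (11/2)/(1/2) = 11; row 2: entry 0 ≤ 0. Minimum is 11 at row 1 (c leaves); pivot element 1/2.
Divide row 1 by 1/2; eliminate column b from the other rows.
Row 2 update in column s_2: 1/4 − 0·0 = 1/4.

1/4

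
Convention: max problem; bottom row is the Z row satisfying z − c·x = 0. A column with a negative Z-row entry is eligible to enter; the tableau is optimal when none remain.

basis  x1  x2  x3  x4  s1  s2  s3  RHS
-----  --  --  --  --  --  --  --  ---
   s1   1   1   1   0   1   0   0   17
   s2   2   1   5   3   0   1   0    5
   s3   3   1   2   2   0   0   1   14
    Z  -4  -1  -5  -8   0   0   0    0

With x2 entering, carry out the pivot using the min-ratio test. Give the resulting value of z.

5

Ratio test on column x2 — row 1: 17/1 = 17; row 2: 5/1 = 5; row 3: 14/1 = 14. Minimum is 5 at row 2 (s2 leaves); pivot element 1.
Pivot on row 2; the Z-row RHS becomes 0 − (-1)·5 = 5.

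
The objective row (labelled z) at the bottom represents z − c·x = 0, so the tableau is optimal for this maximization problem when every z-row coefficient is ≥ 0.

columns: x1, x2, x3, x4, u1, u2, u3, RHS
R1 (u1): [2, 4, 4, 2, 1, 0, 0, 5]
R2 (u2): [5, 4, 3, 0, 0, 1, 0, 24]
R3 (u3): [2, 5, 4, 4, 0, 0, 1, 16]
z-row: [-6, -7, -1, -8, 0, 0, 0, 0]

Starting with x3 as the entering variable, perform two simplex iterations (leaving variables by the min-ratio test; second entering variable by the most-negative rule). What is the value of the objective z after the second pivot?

Ratio test on column x3 — row 1: 5/4 = 5/4; row 2: 24/3 = 8; row 3: 16/4 = 4. Minimum is 5/4 at row 1 (u1 leaves); pivot element 4.
Pivot on row 1; the z-row RHS becomes 0 − (-1)·(5/4) = 5/4.
Next entering variable (most negative z-row entry -15/2): x4.
Ratio test on column x4 — row 1: (5/4)/(1/2) = 5/2; row 2: entry -3/2 ≤ 0; row 3: 11/2 = 11/2. Minimum is 5/2 at row 1 (x3 leaves); pivot element 1/2.
After the second pivot the z-row RHS is 5/4 − (-15/2)·(5/2) = 20.

20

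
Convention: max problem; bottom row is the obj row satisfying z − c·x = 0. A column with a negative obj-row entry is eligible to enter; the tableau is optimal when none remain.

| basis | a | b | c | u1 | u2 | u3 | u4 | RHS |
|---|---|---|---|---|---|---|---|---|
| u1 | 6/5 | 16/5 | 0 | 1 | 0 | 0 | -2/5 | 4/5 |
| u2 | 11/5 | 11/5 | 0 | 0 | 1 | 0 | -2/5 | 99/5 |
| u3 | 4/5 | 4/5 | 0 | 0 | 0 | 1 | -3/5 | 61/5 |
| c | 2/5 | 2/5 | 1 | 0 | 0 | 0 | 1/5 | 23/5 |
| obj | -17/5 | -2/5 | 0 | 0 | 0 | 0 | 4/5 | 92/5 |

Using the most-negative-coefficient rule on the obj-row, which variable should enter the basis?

Negative obj-row entries: a: -17/5, b: -2/5.
The most negative is -17/5 in column a, so a enters.

a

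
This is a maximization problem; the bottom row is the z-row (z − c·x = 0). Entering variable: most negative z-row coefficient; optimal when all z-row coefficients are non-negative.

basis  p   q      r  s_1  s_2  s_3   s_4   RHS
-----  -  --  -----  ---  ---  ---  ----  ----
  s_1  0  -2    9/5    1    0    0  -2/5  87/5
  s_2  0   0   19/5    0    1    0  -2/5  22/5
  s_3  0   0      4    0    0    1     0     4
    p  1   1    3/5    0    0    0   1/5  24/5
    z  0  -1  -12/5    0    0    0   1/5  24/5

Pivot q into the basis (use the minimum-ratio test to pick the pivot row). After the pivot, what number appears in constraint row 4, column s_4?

1/5

Ratio test on column q — row 1: entry -2 ≤ 0; row 2: entry 0 ≤ 0; row 3: entry 0 ≤ 0; row 4: (24/5)/1 = 24/5. Minimum is 24/5 at row 4 (p leaves); pivot element 1.
Divide row 4 by 1; eliminate column q from the other rows.
In the new row 4, the s_4 entry is the old entry divided by the pivot: (1/5)/1 = 1/5.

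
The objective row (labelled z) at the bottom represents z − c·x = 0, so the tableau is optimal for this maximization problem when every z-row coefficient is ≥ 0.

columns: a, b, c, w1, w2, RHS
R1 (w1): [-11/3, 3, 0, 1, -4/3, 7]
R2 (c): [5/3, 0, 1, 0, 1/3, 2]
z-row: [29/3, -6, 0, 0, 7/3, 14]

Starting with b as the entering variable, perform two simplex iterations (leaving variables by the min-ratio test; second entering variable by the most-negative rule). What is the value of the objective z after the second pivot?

Ratio test on column b — row 1: 7/3 = 7/3; row 2: entry 0 ≤ 0. Minimum is 7/3 at row 1 (w1 leaves); pivot element 3.
Pivot on row 1; the z-row RHS becomes 14 − (-6)·(7/3) = 28.
Next entering variable (most negative z-row entry -1/3): w2.
Ratio test on column w2 — row 1: entry -4/9 ≤ 0; row 2: 2/(1/3) = 6. Minimum is 6 at row 2 (c leaves); pivot element 1/3.
After the second pivot the z-row RHS is 28 − (-1/3)·6 = 30.

30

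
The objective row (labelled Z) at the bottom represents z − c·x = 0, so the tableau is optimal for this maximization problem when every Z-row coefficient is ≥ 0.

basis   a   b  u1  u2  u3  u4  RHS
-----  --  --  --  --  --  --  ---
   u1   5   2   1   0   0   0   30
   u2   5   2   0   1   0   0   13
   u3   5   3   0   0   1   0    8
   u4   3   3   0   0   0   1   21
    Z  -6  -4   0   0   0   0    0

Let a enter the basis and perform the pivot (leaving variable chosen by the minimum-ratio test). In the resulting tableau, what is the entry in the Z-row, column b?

Ratio test on column a — row 1: 30/5 = 6; row 2: 13/5 = 13/5; row 3: 8/5 = 8/5; row 4: 21/3 = 7. Minimum is 8/5 at row 3 (u3 leaves); pivot element 5.
Divide row 3 by 5; eliminate column a from the other rows.
Z-row update in column b: -4 − (-6)·(3/5) = -2/5.

-2/5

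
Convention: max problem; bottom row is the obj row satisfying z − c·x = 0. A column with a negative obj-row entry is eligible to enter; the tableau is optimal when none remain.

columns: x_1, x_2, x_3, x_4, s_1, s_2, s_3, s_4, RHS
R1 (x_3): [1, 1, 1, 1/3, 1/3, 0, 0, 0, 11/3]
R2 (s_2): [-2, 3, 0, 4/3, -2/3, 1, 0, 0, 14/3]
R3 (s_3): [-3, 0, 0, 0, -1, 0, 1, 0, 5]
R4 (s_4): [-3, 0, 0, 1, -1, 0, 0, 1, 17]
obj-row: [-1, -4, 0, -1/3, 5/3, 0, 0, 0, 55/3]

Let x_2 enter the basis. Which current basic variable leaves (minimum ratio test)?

s_2

Column x_2 entries and ratios — x_3: (11/3)/1 = 11/3; s_2: (14/3)/3 = 14/9; s_3: 0 ≤ 0, skip; s_4: 0 ≤ 0, skip.
Smallest ratio is 14/9 in the row of s_2, so s_2 leaves.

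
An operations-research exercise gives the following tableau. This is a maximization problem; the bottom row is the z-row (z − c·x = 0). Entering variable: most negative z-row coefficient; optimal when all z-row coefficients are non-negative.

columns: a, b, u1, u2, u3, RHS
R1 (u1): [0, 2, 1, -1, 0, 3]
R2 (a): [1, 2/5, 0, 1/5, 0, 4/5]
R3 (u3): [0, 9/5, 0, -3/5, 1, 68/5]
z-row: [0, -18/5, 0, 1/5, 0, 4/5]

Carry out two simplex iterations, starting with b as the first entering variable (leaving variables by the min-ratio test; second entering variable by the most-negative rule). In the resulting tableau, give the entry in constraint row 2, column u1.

Ratio test on column b — row 1: 3/2 = 3/2; row 2: (4/5)/(2/5) = 2; row 3: (68/5)/(9/5) = 68/9. Minimum is 3/2 at row 1 (u1 leaves); pivot element 2.
Divide row 1 by 2; eliminate column b from the other rows.
Second iteration: most negative z-row entry is -8/5 in column u2, so u2 enters.
Ratio test on column u2 — row 1: entry -1/2 ≤ 0; row 2: (1/5)/(2/5) = 1/2; row 3: (109/10)/(3/10) = 109/3. Minimum is 1/2 at row 2 (a leaves); pivot element 2/5.
Divide row 2 by 2/5; eliminate column u2 from the other rows.
After both pivots, the entry at constraint row 2, column u1 is -1/2.

-1/2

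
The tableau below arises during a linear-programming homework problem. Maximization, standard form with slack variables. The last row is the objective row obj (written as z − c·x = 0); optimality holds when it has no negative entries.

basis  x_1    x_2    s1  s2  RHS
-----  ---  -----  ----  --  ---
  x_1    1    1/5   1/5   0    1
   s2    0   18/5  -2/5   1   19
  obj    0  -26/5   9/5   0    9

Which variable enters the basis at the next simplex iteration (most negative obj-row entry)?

x_2

Negative obj-row entries: x_2: -26/5.
The most negative is -26/5 in column x_2, so x_2 enters.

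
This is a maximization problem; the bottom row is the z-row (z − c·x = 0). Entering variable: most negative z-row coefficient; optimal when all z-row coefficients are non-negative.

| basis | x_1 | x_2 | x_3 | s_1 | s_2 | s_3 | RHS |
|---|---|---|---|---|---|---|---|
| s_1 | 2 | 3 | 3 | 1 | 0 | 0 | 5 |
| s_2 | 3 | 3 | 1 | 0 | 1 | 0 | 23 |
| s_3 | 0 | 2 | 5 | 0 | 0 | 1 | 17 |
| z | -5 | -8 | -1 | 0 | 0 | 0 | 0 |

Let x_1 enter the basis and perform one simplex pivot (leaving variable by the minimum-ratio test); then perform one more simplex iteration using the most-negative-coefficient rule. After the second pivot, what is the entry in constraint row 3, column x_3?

3

Ratio test on column x_1 — row 1: 5/2 = 5/2; row 2: 23/3 = 23/3; row 3: entry 0 ≤ 0. Minimum is 5/2 at row 1 (s_1 leaves); pivot element 2.
Divide row 1 by 2; eliminate column x_1 from the other rows.
Second iteration: most negative z-row entry is -1/2 in column x_2, so x_2 enters.
Ratio test on column x_2 — row 1: (5/2)/(3/2) = 5/3; row 2: entry -3/2 ≤ 0; row 3: 17/2 = 17/2. Minimum is 5/3 at row 1 (x_1 leaves); pivot element 3/2.
Divide row 1 by 3/2; eliminate column x_2 from the other rows.
After both pivots, the entry at constraint row 3, column x_3 is 3.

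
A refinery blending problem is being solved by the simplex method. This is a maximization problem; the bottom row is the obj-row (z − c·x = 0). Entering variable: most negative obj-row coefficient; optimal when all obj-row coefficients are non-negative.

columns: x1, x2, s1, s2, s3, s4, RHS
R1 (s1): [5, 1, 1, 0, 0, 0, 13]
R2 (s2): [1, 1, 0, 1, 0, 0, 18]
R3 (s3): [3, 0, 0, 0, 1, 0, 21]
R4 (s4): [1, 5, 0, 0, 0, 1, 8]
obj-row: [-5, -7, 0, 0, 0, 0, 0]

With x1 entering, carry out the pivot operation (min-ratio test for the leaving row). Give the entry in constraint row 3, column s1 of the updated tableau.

Ratio test on column x1 — row 1: 13/5 = 13/5; row 2: 18/1 = 18; row 3: 21/3 = 7; row 4: 8/1 = 8. Minimum is 13/5 at row 1 (s1 leaves); pivot element 5.
Divide row 1 by 5; eliminate column x1 from the other rows.
Row 3 update in column s1: 0 − 3·(1/5) = -3/5.

-3/5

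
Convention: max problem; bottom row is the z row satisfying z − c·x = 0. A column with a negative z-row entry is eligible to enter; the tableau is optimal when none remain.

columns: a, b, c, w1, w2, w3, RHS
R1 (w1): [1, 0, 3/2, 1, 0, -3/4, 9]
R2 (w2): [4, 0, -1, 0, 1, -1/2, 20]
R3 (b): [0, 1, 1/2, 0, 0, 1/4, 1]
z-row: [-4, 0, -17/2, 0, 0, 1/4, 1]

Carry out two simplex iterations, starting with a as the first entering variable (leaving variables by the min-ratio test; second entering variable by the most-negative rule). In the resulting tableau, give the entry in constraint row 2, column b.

1/2

Ratio test on column a — row 1: 9/1 = 9; row 2: 20/4 = 5; row 3: entry 0 ≤ 0. Minimum is 5 at row 2 (w2 leaves); pivot element 4.
Divide row 2 by 4; eliminate column a from the other rows.
Second iteration: most negative z-row entry is -19/2 in column c, so c enters.
Ratio test on column c — row 1: 4/(7/4) = 16/7; row 2: entry -1/4 ≤ 0; row 3: 1/(1/2) = 2. Minimum is 2 at row 3 (b leaves); pivot element 1/2.
Divide row 3 by 1/2; eliminate column c from the other rows.
After both pivots, the entry at constraint row 2, column b is 1/2.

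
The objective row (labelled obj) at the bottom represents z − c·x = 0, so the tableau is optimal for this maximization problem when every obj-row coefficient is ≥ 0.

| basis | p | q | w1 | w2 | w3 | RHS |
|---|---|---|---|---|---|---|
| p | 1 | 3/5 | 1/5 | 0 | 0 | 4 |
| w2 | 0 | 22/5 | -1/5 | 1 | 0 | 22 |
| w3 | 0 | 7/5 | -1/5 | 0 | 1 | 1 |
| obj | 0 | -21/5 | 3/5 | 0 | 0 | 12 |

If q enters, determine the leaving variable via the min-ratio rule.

Column q entries and ratios — p: 4/(3/5) = 20/3; w2: 22/(22/5) = 5; w3: 1/(7/5) = 5/7.
Smallest ratio is 5/7 in the row of w3, so w3 leaves.

w3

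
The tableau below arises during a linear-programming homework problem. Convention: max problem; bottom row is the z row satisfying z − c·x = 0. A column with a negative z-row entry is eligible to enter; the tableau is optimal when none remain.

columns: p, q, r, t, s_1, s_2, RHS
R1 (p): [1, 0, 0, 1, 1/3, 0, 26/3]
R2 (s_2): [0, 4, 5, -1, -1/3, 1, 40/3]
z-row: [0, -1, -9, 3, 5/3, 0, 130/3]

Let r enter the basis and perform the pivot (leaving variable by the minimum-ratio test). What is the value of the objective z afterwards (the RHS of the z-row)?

Ratio test on column r — row 1: entry 0 ≤ 0; row 2: (40/3)/5 = 8/3. Minimum is 8/3 at row 2 (s_2 leaves); pivot element 5.
Pivot on row 2; the z-row RHS becomes 130/3 − (-9)·(8/3) = 202/3.

202/3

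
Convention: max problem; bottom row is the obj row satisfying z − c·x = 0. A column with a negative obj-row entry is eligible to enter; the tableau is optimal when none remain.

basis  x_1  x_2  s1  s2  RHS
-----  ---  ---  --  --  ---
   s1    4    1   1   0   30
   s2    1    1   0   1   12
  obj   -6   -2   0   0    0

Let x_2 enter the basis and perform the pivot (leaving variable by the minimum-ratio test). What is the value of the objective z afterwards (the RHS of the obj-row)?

24

Ratio test on column x_2 — row 1: 30/1 = 30; row 2: 12/1 = 12. Minimum is 12 at row 2 (s2 leaves); pivot element 1.
Pivot on row 2; the obj-row RHS becomes 0 − (-2)·12 = 24.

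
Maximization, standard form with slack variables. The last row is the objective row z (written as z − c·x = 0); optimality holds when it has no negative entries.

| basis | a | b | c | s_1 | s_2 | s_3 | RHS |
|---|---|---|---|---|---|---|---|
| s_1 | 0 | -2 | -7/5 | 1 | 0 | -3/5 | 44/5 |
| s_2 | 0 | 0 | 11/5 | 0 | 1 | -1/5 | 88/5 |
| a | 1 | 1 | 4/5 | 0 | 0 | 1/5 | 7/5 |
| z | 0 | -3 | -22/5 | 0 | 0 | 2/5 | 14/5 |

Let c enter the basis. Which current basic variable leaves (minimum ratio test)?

a

Column c entries and ratios — s_1: -7/5 ≤ 0, skip; s_2: (88/5)/(11/5) = 8; a: (7/5)/(4/5) = 7/4.
Smallest ratio is 7/4 in the row of a, so a leaves.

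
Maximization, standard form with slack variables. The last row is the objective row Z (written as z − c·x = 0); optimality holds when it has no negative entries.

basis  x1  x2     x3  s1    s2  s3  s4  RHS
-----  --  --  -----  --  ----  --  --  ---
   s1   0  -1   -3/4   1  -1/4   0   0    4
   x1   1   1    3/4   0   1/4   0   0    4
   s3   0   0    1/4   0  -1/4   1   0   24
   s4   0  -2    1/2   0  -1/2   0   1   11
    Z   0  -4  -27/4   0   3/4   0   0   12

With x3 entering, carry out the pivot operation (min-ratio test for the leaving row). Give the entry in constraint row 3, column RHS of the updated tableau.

Ratio test on column x3 — row 1: entry -3/4 ≤ 0; row 2: 4/(3/4) = 16/3; row 3: 24/(1/4) = 96; row 4: 11/(1/2) = 22. Minimum is 16/3 at row 2 (x1 leaves); pivot element 3/4.
Divide row 2 by 3/4; eliminate column x3 from the other rows.
Row 3 update in column RHS: 24 − (1/4)·(16/3) = 68/3.

68/3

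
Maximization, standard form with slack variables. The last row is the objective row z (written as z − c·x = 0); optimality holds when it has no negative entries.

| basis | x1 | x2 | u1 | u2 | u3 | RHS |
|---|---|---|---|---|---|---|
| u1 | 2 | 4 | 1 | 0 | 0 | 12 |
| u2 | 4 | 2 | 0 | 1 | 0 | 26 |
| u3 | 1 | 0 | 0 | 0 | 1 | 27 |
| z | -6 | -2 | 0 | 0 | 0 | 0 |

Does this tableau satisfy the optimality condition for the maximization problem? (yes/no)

no

The z-row has a negative entry -6 in column x1, so it is not optimal.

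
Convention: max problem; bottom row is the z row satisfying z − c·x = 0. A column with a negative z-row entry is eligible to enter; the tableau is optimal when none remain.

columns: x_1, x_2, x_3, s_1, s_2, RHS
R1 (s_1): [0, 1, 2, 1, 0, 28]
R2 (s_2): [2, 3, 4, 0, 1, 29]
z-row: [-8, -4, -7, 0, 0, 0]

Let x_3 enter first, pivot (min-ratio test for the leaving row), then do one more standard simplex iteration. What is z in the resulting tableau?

116

Ratio test on column x_3 — row 1: 28/2 = 14; row 2: 29/4 = 29/4. Minimum is 29/4 at row 2 (s_2 leaves); pivot element 4.
Pivot on row 2; the z-row RHS becomes 0 − (-7)·(29/4) = 203/4.
Next entering variable (most negative z-row entry -9/2): x_1.
Ratio test on column x_1 — row 1: entry -1 ≤ 0; row 2: (29/4)/(1/2) = 29/2. Minimum is 29/2 at row 2 (x_3 leaves); pivot element 1/2.
After the second pivot the z-row RHS is 203/4 − (-9/2)·(29/2) = 116.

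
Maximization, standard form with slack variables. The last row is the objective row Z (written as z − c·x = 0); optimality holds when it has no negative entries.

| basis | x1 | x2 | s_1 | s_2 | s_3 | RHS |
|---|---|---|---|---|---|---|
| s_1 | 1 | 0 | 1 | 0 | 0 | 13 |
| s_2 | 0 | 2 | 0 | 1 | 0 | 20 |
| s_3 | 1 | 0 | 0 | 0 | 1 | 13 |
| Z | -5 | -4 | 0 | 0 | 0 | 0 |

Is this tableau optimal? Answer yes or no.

The Z-row has a negative entry -5 in column x1, so it is not optimal.

no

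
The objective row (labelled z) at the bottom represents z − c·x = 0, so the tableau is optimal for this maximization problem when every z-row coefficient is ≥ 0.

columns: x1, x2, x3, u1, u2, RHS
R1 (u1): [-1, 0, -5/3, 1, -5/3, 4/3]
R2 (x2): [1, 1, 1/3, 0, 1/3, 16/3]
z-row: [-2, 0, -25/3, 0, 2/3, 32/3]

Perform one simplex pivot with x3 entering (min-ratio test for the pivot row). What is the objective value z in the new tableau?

144

Ratio test on column x3 — row 1: entry -5/3 ≤ 0; row 2: (16/3)/(1/3) = 16. Minimum is 16 at row 2 (x2 leaves); pivot element 1/3.
Pivot on row 2; the z-row RHS becomes 32/3 − (-25/3)·16 = 144.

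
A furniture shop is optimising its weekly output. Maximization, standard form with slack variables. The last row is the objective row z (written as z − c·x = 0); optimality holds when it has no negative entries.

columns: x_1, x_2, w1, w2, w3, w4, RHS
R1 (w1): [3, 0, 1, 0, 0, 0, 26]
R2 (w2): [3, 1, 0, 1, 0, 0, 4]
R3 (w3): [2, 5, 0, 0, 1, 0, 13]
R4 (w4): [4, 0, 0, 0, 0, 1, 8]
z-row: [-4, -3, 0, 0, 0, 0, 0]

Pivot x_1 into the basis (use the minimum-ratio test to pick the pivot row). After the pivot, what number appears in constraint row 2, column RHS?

4/3

Ratio test on column x_1 — row 1: 26/3 = 26/3; row 2: 4/3 = 4/3; row 3: 13/2 = 13/2; row 4: 8/4 = 2. Minimum is 4/3 at row 2 (w2 leaves); pivot element 3.
Divide row 2 by 3; eliminate column x_1 from the other rows.
In the new row 2, the RHS entry is the old entry divided by the pivot: 4/3 = 4/3.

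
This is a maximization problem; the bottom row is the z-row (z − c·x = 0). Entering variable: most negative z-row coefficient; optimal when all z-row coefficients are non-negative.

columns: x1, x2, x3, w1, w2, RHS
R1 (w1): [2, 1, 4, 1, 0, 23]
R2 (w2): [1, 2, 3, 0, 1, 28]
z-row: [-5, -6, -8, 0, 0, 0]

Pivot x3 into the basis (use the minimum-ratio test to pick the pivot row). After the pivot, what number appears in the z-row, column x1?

Ratio test on column x3 — row 1: 23/4 = 23/4; row 2: 28/3 = 28/3. Minimum is 23/4 at row 1 (w1 leaves); pivot element 4.
Divide row 1 by 4; eliminate column x3 from the other rows.
z-row update in column x1: -5 − (-8)·(1/2) = -1.

-1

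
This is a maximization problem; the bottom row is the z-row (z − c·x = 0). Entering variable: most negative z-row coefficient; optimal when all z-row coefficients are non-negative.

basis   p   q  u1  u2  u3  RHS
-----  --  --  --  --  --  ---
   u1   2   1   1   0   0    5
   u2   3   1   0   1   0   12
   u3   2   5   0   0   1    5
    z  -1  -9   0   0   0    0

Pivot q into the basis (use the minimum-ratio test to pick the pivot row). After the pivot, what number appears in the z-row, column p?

13/5

Ratio test on column q — row 1: 5/1 = 5; row 2: 12/1 = 12; row 3: 5/5 = 1. Minimum is 1 at row 3 (u3 leaves); pivot element 5.
Divide row 3 by 5; eliminate column q from the other rows.
z-row update in column p: -1 − (-9)·(2/5) = 13/5.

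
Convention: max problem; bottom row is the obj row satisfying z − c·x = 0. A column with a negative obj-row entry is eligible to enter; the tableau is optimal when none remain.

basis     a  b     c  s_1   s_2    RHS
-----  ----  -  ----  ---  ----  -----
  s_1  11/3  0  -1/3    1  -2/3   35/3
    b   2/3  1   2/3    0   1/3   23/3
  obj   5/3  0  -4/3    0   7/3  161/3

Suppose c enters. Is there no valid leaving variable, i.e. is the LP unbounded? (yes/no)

Column c has positive entries in row(s) 2, so the ratio test bounds it — not unbounded.

no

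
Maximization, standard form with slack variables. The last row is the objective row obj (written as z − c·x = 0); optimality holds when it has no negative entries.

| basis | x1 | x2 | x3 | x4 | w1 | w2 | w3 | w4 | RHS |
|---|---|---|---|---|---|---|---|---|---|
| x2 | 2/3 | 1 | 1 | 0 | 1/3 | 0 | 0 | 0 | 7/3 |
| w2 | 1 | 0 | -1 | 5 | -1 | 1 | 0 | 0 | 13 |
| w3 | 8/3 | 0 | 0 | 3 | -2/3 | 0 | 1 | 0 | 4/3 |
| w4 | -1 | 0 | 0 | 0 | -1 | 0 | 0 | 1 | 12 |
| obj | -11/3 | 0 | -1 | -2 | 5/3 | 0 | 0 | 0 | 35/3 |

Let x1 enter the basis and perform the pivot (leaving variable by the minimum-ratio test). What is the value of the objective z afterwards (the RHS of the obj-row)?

27/2

Ratio test on column x1 — row 1: (7/3)/(2/3) = 7/2; row 2: 13/1 = 13; row 3: (4/3)/(8/3) = 1/2; row 4: entry -1 ≤ 0. Minimum is 1/2 at row 3 (w3 leaves); pivot element 8/3.
Pivot on row 3; the obj-row RHS becomes 35/3 − (-11/3)·(1/2) = 27/2.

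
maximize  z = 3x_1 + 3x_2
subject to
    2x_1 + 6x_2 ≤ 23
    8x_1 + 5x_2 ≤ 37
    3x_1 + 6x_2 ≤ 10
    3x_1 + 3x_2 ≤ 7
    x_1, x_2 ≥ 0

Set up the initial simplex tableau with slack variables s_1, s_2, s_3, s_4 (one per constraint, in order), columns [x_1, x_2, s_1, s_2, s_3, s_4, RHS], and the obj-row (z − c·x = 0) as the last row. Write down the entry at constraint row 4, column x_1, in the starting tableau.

3

Constraint 4 has coefficient 3 on x_1.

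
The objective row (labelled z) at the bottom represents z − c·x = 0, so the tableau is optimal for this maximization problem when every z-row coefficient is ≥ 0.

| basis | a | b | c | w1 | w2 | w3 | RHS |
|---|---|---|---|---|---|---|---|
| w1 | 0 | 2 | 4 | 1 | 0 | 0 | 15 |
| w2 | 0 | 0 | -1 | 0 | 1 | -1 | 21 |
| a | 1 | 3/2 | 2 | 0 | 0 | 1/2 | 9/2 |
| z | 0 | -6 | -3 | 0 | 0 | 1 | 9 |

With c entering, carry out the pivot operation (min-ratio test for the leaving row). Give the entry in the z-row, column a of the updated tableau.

3/2

Ratio test on column c — row 1: 15/4 = 15/4; row 2: entry -1 ≤ 0; row 3: (9/2)/2 = 9/4. Minimum is 9/4 at row 3 (a leaves); pivot element 2.
Divide row 3 by 2; eliminate column c from the other rows.
z-row update in column a: 0 − (-3)·(1/2) = 3/2.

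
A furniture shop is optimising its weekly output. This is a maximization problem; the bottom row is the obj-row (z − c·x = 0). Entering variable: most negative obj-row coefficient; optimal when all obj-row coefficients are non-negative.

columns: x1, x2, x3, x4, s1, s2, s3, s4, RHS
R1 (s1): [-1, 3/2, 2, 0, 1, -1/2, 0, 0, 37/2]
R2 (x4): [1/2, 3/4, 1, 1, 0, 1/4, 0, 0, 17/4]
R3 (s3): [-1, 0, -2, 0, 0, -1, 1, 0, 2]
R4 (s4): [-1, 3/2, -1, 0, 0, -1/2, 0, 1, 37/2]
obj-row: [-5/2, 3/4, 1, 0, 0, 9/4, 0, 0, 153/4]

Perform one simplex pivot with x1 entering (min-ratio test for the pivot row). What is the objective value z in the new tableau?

119/2

Ratio test on column x1 — row 1: entry -1 ≤ 0; row 2: (17/4)/(1/2) = 17/2; row 3: entry -1 ≤ 0; row 4: entry -1 ≤ 0. Minimum is 17/2 at row 2 (x4 leaves); pivot element 1/2.
Pivot on row 2; the obj-row RHS becomes 153/4 − (-5/2)·(17/2) = 119/2.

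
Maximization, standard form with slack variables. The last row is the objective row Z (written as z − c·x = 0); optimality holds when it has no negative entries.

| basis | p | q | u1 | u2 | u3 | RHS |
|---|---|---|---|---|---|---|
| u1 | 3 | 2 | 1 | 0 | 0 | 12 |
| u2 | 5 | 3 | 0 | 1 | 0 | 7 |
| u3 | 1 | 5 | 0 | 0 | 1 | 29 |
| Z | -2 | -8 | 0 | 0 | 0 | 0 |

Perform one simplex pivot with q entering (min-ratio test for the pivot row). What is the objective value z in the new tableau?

Ratio test on column q — row 1: 12/2 = 6; row 2: 7/3 = 7/3; row 3: 29/5 = 29/5. Minimum is 7/3 at row 2 (u2 leaves); pivot element 3.
Pivot on row 2; the Z-row RHS becomes 0 − (-8)·(7/3) = 56/3.

56/3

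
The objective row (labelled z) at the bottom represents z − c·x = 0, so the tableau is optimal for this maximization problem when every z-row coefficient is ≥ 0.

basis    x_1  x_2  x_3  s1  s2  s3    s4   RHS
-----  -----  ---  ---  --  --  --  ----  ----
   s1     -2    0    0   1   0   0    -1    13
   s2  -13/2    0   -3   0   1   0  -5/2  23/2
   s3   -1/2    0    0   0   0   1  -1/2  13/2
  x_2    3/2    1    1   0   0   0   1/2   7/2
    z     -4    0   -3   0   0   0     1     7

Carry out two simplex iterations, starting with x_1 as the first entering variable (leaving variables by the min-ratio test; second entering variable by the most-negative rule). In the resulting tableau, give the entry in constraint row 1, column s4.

-1

Ratio test on column x_1 — row 1: entry -2 ≤ 0; row 2: entry -13/2 ≤ 0; row 3: entry -1/2 ≤ 0; row 4: (7/2)/(3/2) = 7/3. Minimum is 7/3 at row 4 (x_2 leaves); pivot element 3/2.
Divide row 4 by 3/2; eliminate column x_1 from the other rows.
Second iteration: most negative z-row entry is -1/3 in column x_3, so x_3 enters.
Ratio test on column x_3 — row 1: (53/3)/(4/3) = 53/4; row 2: (80/3)/(4/3) = 20; row 3: (23/3)/(1/3) = 23; row 4: (7/3)/(2/3) = 7/2. Minimum is 7/2 at row 4 (x_1 leaves); pivot element 2/3.
Divide row 4 by 2/3; eliminate column x_3 from the other rows.
After both pivots, the entry at constraint row 1, column s4 is -1.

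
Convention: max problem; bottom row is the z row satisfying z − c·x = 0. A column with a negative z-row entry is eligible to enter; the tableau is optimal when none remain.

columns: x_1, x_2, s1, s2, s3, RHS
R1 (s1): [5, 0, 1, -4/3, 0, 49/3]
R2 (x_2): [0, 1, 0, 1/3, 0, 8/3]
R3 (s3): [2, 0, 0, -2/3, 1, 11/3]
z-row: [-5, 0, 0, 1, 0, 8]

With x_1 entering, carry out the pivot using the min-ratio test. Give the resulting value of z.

Ratio test on column x_1 — row 1: (49/3)/5 = 49/15; row 2: entry 0 ≤ 0; row 3: (11/3)/2 = 11/6. Minimum is 11/6 at row 3 (s3 leaves); pivot element 2.
Pivot on row 3; the z-row RHS becomes 8 − (-5)·(11/6) = 103/6.

103/6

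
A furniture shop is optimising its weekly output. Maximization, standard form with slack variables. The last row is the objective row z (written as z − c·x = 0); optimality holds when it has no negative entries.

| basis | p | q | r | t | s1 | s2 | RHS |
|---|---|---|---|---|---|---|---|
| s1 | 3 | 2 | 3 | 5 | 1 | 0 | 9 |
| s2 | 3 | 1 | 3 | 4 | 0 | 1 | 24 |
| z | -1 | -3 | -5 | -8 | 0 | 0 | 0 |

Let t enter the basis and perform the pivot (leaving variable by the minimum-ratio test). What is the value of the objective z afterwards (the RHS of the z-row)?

Ratio test on column t — row 1: 9/5 = 9/5; row 2: 24/4 = 6. Minimum is 9/5 at row 1 (s1 leaves); pivot element 5.
Pivot on row 1; the z-row RHS becomes 0 − (-8)·(9/5) = 72/5.

72/5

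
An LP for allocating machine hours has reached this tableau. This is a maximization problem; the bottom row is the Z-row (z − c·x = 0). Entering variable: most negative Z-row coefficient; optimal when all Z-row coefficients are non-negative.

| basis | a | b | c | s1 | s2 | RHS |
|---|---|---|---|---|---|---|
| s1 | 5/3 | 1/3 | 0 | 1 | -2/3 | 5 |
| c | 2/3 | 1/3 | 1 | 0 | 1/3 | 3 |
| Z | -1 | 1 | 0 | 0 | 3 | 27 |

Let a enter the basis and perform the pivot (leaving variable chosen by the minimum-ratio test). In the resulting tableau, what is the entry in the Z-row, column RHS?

30

Ratio test on column a — row 1: 5/(5/3) = 3; row 2: 3/(2/3) = 9/2. Minimum is 3 at row 1 (s1 leaves); pivot element 5/3.
Divide row 1 by 5/3; eliminate column a from the other rows.
Z-row update in column RHS: 27 − (-1)·3 = 30.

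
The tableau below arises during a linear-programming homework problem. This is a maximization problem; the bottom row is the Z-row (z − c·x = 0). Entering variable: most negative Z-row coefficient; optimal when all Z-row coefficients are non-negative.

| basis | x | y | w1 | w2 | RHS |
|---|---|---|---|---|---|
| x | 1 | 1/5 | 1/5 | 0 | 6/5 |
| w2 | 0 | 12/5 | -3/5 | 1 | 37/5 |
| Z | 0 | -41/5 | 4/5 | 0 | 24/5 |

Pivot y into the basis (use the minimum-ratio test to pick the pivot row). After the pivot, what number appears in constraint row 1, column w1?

1/4

Ratio test on column y — row 1: (6/5)/(1/5) = 6; row 2: (37/5)/(12/5) = 37/12. Minimum is 37/12 at row 2 (w2 leaves); pivot element 12/5.
Divide row 2 by 12/5; eliminate column y from the other rows.
Row 1 update in column w1: 1/5 − (1/5)·(-1/4) = 1/4.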